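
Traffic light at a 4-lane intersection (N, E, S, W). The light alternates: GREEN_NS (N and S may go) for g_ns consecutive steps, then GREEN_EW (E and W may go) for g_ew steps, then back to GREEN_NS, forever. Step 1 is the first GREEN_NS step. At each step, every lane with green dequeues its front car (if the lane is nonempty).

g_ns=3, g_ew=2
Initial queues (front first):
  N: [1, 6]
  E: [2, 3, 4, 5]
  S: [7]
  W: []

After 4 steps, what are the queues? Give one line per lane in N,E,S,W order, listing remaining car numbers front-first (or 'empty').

Step 1 [NS]: N:car1-GO,E:wait,S:car7-GO,W:wait | queues: N=1 E=4 S=0 W=0
Step 2 [NS]: N:car6-GO,E:wait,S:empty,W:wait | queues: N=0 E=4 S=0 W=0
Step 3 [NS]: N:empty,E:wait,S:empty,W:wait | queues: N=0 E=4 S=0 W=0
Step 4 [EW]: N:wait,E:car2-GO,S:wait,W:empty | queues: N=0 E=3 S=0 W=0

N: empty
E: 3 4 5
S: empty
W: empty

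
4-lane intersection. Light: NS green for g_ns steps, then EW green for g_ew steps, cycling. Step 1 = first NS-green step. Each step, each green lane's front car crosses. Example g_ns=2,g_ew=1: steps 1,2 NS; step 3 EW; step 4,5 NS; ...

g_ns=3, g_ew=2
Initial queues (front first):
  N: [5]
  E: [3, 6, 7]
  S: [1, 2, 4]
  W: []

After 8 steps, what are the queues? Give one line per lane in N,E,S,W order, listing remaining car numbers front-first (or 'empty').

Step 1 [NS]: N:car5-GO,E:wait,S:car1-GO,W:wait | queues: N=0 E=3 S=2 W=0
Step 2 [NS]: N:empty,E:wait,S:car2-GO,W:wait | queues: N=0 E=3 S=1 W=0
Step 3 [NS]: N:empty,E:wait,S:car4-GO,W:wait | queues: N=0 E=3 S=0 W=0
Step 4 [EW]: N:wait,E:car3-GO,S:wait,W:empty | queues: N=0 E=2 S=0 W=0
Step 5 [EW]: N:wait,E:car6-GO,S:wait,W:empty | queues: N=0 E=1 S=0 W=0
Step 6 [NS]: N:empty,E:wait,S:empty,W:wait | queues: N=0 E=1 S=0 W=0
Step 7 [NS]: N:empty,E:wait,S:empty,W:wait | queues: N=0 E=1 S=0 W=0
Step 8 [NS]: N:empty,E:wait,S:empty,W:wait | queues: N=0 E=1 S=0 W=0

N: empty
E: 7
S: empty
W: empty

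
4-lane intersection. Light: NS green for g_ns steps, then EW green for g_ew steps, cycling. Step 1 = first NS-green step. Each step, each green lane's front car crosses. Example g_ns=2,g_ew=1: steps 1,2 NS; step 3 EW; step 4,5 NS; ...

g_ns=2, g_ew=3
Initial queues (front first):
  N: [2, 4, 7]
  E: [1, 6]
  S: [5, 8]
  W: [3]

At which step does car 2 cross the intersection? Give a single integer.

Step 1 [NS]: N:car2-GO,E:wait,S:car5-GO,W:wait | queues: N=2 E=2 S=1 W=1
Step 2 [NS]: N:car4-GO,E:wait,S:car8-GO,W:wait | queues: N=1 E=2 S=0 W=1
Step 3 [EW]: N:wait,E:car1-GO,S:wait,W:car3-GO | queues: N=1 E=1 S=0 W=0
Step 4 [EW]: N:wait,E:car6-GO,S:wait,W:empty | queues: N=1 E=0 S=0 W=0
Step 5 [EW]: N:wait,E:empty,S:wait,W:empty | queues: N=1 E=0 S=0 W=0
Step 6 [NS]: N:car7-GO,E:wait,S:empty,W:wait | queues: N=0 E=0 S=0 W=0
Car 2 crosses at step 1

1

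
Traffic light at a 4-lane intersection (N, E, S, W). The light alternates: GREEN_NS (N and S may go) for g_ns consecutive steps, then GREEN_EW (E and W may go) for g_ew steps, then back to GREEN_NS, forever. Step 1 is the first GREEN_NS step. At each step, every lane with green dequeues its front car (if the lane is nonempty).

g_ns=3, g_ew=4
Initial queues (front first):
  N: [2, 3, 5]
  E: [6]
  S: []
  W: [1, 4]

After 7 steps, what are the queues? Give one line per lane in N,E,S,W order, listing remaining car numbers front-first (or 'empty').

Step 1 [NS]: N:car2-GO,E:wait,S:empty,W:wait | queues: N=2 E=1 S=0 W=2
Step 2 [NS]: N:car3-GO,E:wait,S:empty,W:wait | queues: N=1 E=1 S=0 W=2
Step 3 [NS]: N:car5-GO,E:wait,S:empty,W:wait | queues: N=0 E=1 S=0 W=2
Step 4 [EW]: N:wait,E:car6-GO,S:wait,W:car1-GO | queues: N=0 E=0 S=0 W=1
Step 5 [EW]: N:wait,E:empty,S:wait,W:car4-GO | queues: N=0 E=0 S=0 W=0

N: empty
E: empty
S: empty
W: empty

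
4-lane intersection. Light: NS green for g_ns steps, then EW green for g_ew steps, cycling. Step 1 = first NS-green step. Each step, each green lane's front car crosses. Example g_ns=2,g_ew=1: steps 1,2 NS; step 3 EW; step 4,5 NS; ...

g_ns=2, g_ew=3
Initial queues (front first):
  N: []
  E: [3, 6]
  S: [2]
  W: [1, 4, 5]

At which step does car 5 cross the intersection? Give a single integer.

Step 1 [NS]: N:empty,E:wait,S:car2-GO,W:wait | queues: N=0 E=2 S=0 W=3
Step 2 [NS]: N:empty,E:wait,S:empty,W:wait | queues: N=0 E=2 S=0 W=3
Step 3 [EW]: N:wait,E:car3-GO,S:wait,W:car1-GO | queues: N=0 E=1 S=0 W=2
Step 4 [EW]: N:wait,E:car6-GO,S:wait,W:car4-GO | queues: N=0 E=0 S=0 W=1
Step 5 [EW]: N:wait,E:empty,S:wait,W:car5-GO | queues: N=0 E=0 S=0 W=0
Car 5 crosses at step 5

5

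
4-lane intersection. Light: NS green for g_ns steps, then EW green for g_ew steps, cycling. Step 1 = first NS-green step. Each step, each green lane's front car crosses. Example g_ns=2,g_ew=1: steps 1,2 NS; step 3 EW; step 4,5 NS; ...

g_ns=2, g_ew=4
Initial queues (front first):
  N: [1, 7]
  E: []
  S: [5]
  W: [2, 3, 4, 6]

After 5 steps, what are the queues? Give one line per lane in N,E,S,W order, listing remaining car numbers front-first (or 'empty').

Step 1 [NS]: N:car1-GO,E:wait,S:car5-GO,W:wait | queues: N=1 E=0 S=0 W=4
Step 2 [NS]: N:car7-GO,E:wait,S:empty,W:wait | queues: N=0 E=0 S=0 W=4
Step 3 [EW]: N:wait,E:empty,S:wait,W:car2-GO | queues: N=0 E=0 S=0 W=3
Step 4 [EW]: N:wait,E:empty,S:wait,W:car3-GO | queues: N=0 E=0 S=0 W=2
Step 5 [EW]: N:wait,E:empty,S:wait,W:car4-GO | queues: N=0 E=0 S=0 W=1

N: empty
E: empty
S: empty
W: 6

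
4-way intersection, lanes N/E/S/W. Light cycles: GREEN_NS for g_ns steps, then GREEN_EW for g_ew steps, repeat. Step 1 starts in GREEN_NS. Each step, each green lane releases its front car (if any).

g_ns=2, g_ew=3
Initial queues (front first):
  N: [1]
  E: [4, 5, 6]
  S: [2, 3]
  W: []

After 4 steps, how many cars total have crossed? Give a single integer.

Answer: 5

Derivation:
Step 1 [NS]: N:car1-GO,E:wait,S:car2-GO,W:wait | queues: N=0 E=3 S=1 W=0
Step 2 [NS]: N:empty,E:wait,S:car3-GO,W:wait | queues: N=0 E=3 S=0 W=0
Step 3 [EW]: N:wait,E:car4-GO,S:wait,W:empty | queues: N=0 E=2 S=0 W=0
Step 4 [EW]: N:wait,E:car5-GO,S:wait,W:empty | queues: N=0 E=1 S=0 W=0
Cars crossed by step 4: 5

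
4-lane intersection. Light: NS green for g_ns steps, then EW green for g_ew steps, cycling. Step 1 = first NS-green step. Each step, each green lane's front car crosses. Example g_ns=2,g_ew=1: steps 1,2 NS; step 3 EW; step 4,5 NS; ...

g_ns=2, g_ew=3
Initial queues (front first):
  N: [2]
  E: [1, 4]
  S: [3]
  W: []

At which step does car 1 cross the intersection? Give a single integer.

Step 1 [NS]: N:car2-GO,E:wait,S:car3-GO,W:wait | queues: N=0 E=2 S=0 W=0
Step 2 [NS]: N:empty,E:wait,S:empty,W:wait | queues: N=0 E=2 S=0 W=0
Step 3 [EW]: N:wait,E:car1-GO,S:wait,W:empty | queues: N=0 E=1 S=0 W=0
Step 4 [EW]: N:wait,E:car4-GO,S:wait,W:empty | queues: N=0 E=0 S=0 W=0
Car 1 crosses at step 3

3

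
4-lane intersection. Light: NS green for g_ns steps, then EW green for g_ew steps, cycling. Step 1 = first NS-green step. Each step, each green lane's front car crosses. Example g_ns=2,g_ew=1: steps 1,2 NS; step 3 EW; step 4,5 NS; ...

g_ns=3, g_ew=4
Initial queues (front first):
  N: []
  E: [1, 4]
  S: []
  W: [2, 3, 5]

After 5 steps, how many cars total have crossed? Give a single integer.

Answer: 4

Derivation:
Step 1 [NS]: N:empty,E:wait,S:empty,W:wait | queues: N=0 E=2 S=0 W=3
Step 2 [NS]: N:empty,E:wait,S:empty,W:wait | queues: N=0 E=2 S=0 W=3
Step 3 [NS]: N:empty,E:wait,S:empty,W:wait | queues: N=0 E=2 S=0 W=3
Step 4 [EW]: N:wait,E:car1-GO,S:wait,W:car2-GO | queues: N=0 E=1 S=0 W=2
Step 5 [EW]: N:wait,E:car4-GO,S:wait,W:car3-GO | queues: N=0 E=0 S=0 W=1
Cars crossed by step 5: 4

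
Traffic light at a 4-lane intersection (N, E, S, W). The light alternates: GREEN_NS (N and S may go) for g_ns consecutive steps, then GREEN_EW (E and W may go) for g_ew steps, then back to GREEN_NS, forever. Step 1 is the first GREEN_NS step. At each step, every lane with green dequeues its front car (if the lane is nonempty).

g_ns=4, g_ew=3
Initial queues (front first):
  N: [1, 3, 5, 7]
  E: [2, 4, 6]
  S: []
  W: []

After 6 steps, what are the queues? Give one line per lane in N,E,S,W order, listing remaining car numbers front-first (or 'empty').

Step 1 [NS]: N:car1-GO,E:wait,S:empty,W:wait | queues: N=3 E=3 S=0 W=0
Step 2 [NS]: N:car3-GO,E:wait,S:empty,W:wait | queues: N=2 E=3 S=0 W=0
Step 3 [NS]: N:car5-GO,E:wait,S:empty,W:wait | queues: N=1 E=3 S=0 W=0
Step 4 [NS]: N:car7-GO,E:wait,S:empty,W:wait | queues: N=0 E=3 S=0 W=0
Step 5 [EW]: N:wait,E:car2-GO,S:wait,W:empty | queues: N=0 E=2 S=0 W=0
Step 6 [EW]: N:wait,E:car4-GO,S:wait,W:empty | queues: N=0 E=1 S=0 W=0

N: empty
E: 6
S: empty
W: empty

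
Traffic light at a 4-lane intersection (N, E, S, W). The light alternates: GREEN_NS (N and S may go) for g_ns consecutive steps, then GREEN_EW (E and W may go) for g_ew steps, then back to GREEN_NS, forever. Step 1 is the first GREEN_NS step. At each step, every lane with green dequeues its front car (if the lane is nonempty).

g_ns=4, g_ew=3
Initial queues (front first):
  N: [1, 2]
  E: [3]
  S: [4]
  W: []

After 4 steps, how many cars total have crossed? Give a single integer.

Step 1 [NS]: N:car1-GO,E:wait,S:car4-GO,W:wait | queues: N=1 E=1 S=0 W=0
Step 2 [NS]: N:car2-GO,E:wait,S:empty,W:wait | queues: N=0 E=1 S=0 W=0
Step 3 [NS]: N:empty,E:wait,S:empty,W:wait | queues: N=0 E=1 S=0 W=0
Step 4 [NS]: N:empty,E:wait,S:empty,W:wait | queues: N=0 E=1 S=0 W=0
Cars crossed by step 4: 3

Answer: 3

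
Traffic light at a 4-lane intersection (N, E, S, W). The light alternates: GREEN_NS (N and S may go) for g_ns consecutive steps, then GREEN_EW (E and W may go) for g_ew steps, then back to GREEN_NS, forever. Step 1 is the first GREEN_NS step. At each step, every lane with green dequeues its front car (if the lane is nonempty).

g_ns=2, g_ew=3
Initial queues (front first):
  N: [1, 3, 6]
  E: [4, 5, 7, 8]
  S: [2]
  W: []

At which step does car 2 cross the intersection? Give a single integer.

Step 1 [NS]: N:car1-GO,E:wait,S:car2-GO,W:wait | queues: N=2 E=4 S=0 W=0
Step 2 [NS]: N:car3-GO,E:wait,S:empty,W:wait | queues: N=1 E=4 S=0 W=0
Step 3 [EW]: N:wait,E:car4-GO,S:wait,W:empty | queues: N=1 E=3 S=0 W=0
Step 4 [EW]: N:wait,E:car5-GO,S:wait,W:empty | queues: N=1 E=2 S=0 W=0
Step 5 [EW]: N:wait,E:car7-GO,S:wait,W:empty | queues: N=1 E=1 S=0 W=0
Step 6 [NS]: N:car6-GO,E:wait,S:empty,W:wait | queues: N=0 E=1 S=0 W=0
Step 7 [NS]: N:empty,E:wait,S:empty,W:wait | queues: N=0 E=1 S=0 W=0
Step 8 [EW]: N:wait,E:car8-GO,S:wait,W:empty | queues: N=0 E=0 S=0 W=0
Car 2 crosses at step 1

1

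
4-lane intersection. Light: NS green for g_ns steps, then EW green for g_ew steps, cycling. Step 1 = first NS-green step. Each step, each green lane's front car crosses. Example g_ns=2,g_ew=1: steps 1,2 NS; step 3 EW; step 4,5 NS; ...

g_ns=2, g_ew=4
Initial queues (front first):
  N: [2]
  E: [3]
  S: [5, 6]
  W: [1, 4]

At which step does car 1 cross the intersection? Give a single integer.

Step 1 [NS]: N:car2-GO,E:wait,S:car5-GO,W:wait | queues: N=0 E=1 S=1 W=2
Step 2 [NS]: N:empty,E:wait,S:car6-GO,W:wait | queues: N=0 E=1 S=0 W=2
Step 3 [EW]: N:wait,E:car3-GO,S:wait,W:car1-GO | queues: N=0 E=0 S=0 W=1
Step 4 [EW]: N:wait,E:empty,S:wait,W:car4-GO | queues: N=0 E=0 S=0 W=0
Car 1 crosses at step 3

3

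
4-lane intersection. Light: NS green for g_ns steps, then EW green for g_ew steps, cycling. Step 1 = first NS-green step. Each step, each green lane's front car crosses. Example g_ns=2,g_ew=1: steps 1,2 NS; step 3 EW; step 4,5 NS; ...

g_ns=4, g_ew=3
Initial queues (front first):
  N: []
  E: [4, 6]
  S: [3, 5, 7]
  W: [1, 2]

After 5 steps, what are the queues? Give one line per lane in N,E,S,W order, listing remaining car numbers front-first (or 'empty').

Step 1 [NS]: N:empty,E:wait,S:car3-GO,W:wait | queues: N=0 E=2 S=2 W=2
Step 2 [NS]: N:empty,E:wait,S:car5-GO,W:wait | queues: N=0 E=2 S=1 W=2
Step 3 [NS]: N:empty,E:wait,S:car7-GO,W:wait | queues: N=0 E=2 S=0 W=2
Step 4 [NS]: N:empty,E:wait,S:empty,W:wait | queues: N=0 E=2 S=0 W=2
Step 5 [EW]: N:wait,E:car4-GO,S:wait,W:car1-GO | queues: N=0 E=1 S=0 W=1

N: empty
E: 6
S: empty
W: 2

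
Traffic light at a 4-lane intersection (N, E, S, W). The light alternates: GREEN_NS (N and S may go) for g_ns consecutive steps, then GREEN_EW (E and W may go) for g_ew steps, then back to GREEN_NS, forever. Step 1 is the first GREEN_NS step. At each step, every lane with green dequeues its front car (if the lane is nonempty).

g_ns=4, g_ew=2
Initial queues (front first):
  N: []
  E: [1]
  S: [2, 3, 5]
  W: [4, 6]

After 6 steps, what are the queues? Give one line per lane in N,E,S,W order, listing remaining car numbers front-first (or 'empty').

Step 1 [NS]: N:empty,E:wait,S:car2-GO,W:wait | queues: N=0 E=1 S=2 W=2
Step 2 [NS]: N:empty,E:wait,S:car3-GO,W:wait | queues: N=0 E=1 S=1 W=2
Step 3 [NS]: N:empty,E:wait,S:car5-GO,W:wait | queues: N=0 E=1 S=0 W=2
Step 4 [NS]: N:empty,E:wait,S:empty,W:wait | queues: N=0 E=1 S=0 W=2
Step 5 [EW]: N:wait,E:car1-GO,S:wait,W:car4-GO | queues: N=0 E=0 S=0 W=1
Step 6 [EW]: N:wait,E:empty,S:wait,W:car6-GO | queues: N=0 E=0 S=0 W=0

N: empty
E: empty
S: empty
W: empty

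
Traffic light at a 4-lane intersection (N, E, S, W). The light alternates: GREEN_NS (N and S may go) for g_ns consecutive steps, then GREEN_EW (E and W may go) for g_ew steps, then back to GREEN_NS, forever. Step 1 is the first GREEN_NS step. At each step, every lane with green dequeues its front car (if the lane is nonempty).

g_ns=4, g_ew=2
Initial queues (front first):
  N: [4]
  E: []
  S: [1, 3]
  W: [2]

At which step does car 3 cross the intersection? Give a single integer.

Step 1 [NS]: N:car4-GO,E:wait,S:car1-GO,W:wait | queues: N=0 E=0 S=1 W=1
Step 2 [NS]: N:empty,E:wait,S:car3-GO,W:wait | queues: N=0 E=0 S=0 W=1
Step 3 [NS]: N:empty,E:wait,S:empty,W:wait | queues: N=0 E=0 S=0 W=1
Step 4 [NS]: N:empty,E:wait,S:empty,W:wait | queues: N=0 E=0 S=0 W=1
Step 5 [EW]: N:wait,E:empty,S:wait,W:car2-GO | queues: N=0 E=0 S=0 W=0
Car 3 crosses at step 2

2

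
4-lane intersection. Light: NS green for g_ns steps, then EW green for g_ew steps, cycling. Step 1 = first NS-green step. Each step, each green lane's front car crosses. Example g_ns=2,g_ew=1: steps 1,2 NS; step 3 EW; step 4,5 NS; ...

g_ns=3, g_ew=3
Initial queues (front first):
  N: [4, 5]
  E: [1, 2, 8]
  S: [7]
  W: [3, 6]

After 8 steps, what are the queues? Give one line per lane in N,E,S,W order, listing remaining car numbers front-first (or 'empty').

Step 1 [NS]: N:car4-GO,E:wait,S:car7-GO,W:wait | queues: N=1 E=3 S=0 W=2
Step 2 [NS]: N:car5-GO,E:wait,S:empty,W:wait | queues: N=0 E=3 S=0 W=2
Step 3 [NS]: N:empty,E:wait,S:empty,W:wait | queues: N=0 E=3 S=0 W=2
Step 4 [EW]: N:wait,E:car1-GO,S:wait,W:car3-GO | queues: N=0 E=2 S=0 W=1
Step 5 [EW]: N:wait,E:car2-GO,S:wait,W:car6-GO | queues: N=0 E=1 S=0 W=0
Step 6 [EW]: N:wait,E:car8-GO,S:wait,W:empty | queues: N=0 E=0 S=0 W=0

N: empty
E: empty
S: empty
W: empty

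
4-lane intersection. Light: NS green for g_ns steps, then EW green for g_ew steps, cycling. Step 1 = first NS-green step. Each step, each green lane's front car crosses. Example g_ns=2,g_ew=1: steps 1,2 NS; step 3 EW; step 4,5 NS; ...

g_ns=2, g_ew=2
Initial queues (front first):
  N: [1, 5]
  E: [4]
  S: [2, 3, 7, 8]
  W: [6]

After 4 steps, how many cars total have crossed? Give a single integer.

Answer: 6

Derivation:
Step 1 [NS]: N:car1-GO,E:wait,S:car2-GO,W:wait | queues: N=1 E=1 S=3 W=1
Step 2 [NS]: N:car5-GO,E:wait,S:car3-GO,W:wait | queues: N=0 E=1 S=2 W=1
Step 3 [EW]: N:wait,E:car4-GO,S:wait,W:car6-GO | queues: N=0 E=0 S=2 W=0
Step 4 [EW]: N:wait,E:empty,S:wait,W:empty | queues: N=0 E=0 S=2 W=0
Cars crossed by step 4: 6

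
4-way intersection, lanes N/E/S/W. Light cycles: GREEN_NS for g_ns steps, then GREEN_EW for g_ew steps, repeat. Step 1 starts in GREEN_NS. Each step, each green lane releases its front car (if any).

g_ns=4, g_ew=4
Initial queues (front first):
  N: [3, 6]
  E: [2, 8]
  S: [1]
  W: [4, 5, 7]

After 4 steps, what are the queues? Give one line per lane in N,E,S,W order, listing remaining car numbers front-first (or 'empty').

Step 1 [NS]: N:car3-GO,E:wait,S:car1-GO,W:wait | queues: N=1 E=2 S=0 W=3
Step 2 [NS]: N:car6-GO,E:wait,S:empty,W:wait | queues: N=0 E=2 S=0 W=3
Step 3 [NS]: N:empty,E:wait,S:empty,W:wait | queues: N=0 E=2 S=0 W=3
Step 4 [NS]: N:empty,E:wait,S:empty,W:wait | queues: N=0 E=2 S=0 W=3

N: empty
E: 2 8
S: empty
W: 4 5 7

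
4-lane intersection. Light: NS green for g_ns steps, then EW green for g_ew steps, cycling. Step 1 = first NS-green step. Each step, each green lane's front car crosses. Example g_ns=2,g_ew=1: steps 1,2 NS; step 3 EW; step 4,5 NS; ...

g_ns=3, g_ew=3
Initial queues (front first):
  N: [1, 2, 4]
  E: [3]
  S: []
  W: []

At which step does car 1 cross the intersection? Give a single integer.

Step 1 [NS]: N:car1-GO,E:wait,S:empty,W:wait | queues: N=2 E=1 S=0 W=0
Step 2 [NS]: N:car2-GO,E:wait,S:empty,W:wait | queues: N=1 E=1 S=0 W=0
Step 3 [NS]: N:car4-GO,E:wait,S:empty,W:wait | queues: N=0 E=1 S=0 W=0
Step 4 [EW]: N:wait,E:car3-GO,S:wait,W:empty | queues: N=0 E=0 S=0 W=0
Car 1 crosses at step 1

1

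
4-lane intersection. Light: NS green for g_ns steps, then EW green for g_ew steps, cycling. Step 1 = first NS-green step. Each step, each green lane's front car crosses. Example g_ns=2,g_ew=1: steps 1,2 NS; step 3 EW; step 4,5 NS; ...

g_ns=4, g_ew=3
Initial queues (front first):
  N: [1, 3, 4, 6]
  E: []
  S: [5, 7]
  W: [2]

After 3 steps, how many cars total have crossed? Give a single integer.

Step 1 [NS]: N:car1-GO,E:wait,S:car5-GO,W:wait | queues: N=3 E=0 S=1 W=1
Step 2 [NS]: N:car3-GO,E:wait,S:car7-GO,W:wait | queues: N=2 E=0 S=0 W=1
Step 3 [NS]: N:car4-GO,E:wait,S:empty,W:wait | queues: N=1 E=0 S=0 W=1
Cars crossed by step 3: 5

Answer: 5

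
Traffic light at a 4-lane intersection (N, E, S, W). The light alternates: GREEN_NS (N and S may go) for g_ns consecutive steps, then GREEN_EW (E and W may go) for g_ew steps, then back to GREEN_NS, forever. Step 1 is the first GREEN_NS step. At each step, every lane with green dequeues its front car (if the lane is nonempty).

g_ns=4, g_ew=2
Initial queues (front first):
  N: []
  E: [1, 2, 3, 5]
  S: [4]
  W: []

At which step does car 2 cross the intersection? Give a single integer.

Step 1 [NS]: N:empty,E:wait,S:car4-GO,W:wait | queues: N=0 E=4 S=0 W=0
Step 2 [NS]: N:empty,E:wait,S:empty,W:wait | queues: N=0 E=4 S=0 W=0
Step 3 [NS]: N:empty,E:wait,S:empty,W:wait | queues: N=0 E=4 S=0 W=0
Step 4 [NS]: N:empty,E:wait,S:empty,W:wait | queues: N=0 E=4 S=0 W=0
Step 5 [EW]: N:wait,E:car1-GO,S:wait,W:empty | queues: N=0 E=3 S=0 W=0
Step 6 [EW]: N:wait,E:car2-GO,S:wait,W:empty | queues: N=0 E=2 S=0 W=0
Step 7 [NS]: N:empty,E:wait,S:empty,W:wait | queues: N=0 E=2 S=0 W=0
Step 8 [NS]: N:empty,E:wait,S:empty,W:wait | queues: N=0 E=2 S=0 W=0
Step 9 [NS]: N:empty,E:wait,S:empty,W:wait | queues: N=0 E=2 S=0 W=0
Step 10 [NS]: N:empty,E:wait,S:empty,W:wait | queues: N=0 E=2 S=0 W=0
Step 11 [EW]: N:wait,E:car3-GO,S:wait,W:empty | queues: N=0 E=1 S=0 W=0
Step 12 [EW]: N:wait,E:car5-GO,S:wait,W:empty | queues: N=0 E=0 S=0 W=0
Car 2 crosses at step 6

6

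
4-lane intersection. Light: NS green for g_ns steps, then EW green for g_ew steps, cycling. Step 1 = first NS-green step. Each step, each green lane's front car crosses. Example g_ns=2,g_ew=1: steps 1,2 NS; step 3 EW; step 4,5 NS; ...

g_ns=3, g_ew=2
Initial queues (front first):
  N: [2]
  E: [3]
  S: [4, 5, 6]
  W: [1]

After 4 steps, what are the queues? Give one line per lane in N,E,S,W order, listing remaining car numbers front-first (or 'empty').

Step 1 [NS]: N:car2-GO,E:wait,S:car4-GO,W:wait | queues: N=0 E=1 S=2 W=1
Step 2 [NS]: N:empty,E:wait,S:car5-GO,W:wait | queues: N=0 E=1 S=1 W=1
Step 3 [NS]: N:empty,E:wait,S:car6-GO,W:wait | queues: N=0 E=1 S=0 W=1
Step 4 [EW]: N:wait,E:car3-GO,S:wait,W:car1-GO | queues: N=0 E=0 S=0 W=0

N: empty
E: empty
S: empty
W: empty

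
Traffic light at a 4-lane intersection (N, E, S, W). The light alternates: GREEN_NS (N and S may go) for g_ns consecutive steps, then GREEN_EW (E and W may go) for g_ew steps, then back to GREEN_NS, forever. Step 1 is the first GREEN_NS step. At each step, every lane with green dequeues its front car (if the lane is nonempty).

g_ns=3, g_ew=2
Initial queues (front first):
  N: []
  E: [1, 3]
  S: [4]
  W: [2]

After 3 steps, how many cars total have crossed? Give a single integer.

Step 1 [NS]: N:empty,E:wait,S:car4-GO,W:wait | queues: N=0 E=2 S=0 W=1
Step 2 [NS]: N:empty,E:wait,S:empty,W:wait | queues: N=0 E=2 S=0 W=1
Step 3 [NS]: N:empty,E:wait,S:empty,W:wait | queues: N=0 E=2 S=0 W=1
Cars crossed by step 3: 1

Answer: 1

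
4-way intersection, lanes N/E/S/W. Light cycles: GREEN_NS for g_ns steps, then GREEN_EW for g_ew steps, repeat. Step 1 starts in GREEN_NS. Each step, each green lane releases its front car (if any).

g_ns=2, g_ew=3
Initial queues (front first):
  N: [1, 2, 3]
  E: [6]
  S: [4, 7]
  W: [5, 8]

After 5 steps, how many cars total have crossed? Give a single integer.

Answer: 7

Derivation:
Step 1 [NS]: N:car1-GO,E:wait,S:car4-GO,W:wait | queues: N=2 E=1 S=1 W=2
Step 2 [NS]: N:car2-GO,E:wait,S:car7-GO,W:wait | queues: N=1 E=1 S=0 W=2
Step 3 [EW]: N:wait,E:car6-GO,S:wait,W:car5-GO | queues: N=1 E=0 S=0 W=1
Step 4 [EW]: N:wait,E:empty,S:wait,W:car8-GO | queues: N=1 E=0 S=0 W=0
Step 5 [EW]: N:wait,E:empty,S:wait,W:empty | queues: N=1 E=0 S=0 W=0
Cars crossed by step 5: 7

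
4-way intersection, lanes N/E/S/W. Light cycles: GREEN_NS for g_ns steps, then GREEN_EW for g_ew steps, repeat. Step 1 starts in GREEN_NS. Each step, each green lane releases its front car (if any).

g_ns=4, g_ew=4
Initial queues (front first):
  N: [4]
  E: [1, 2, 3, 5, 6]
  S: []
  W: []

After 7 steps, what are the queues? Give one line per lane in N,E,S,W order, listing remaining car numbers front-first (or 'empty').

Step 1 [NS]: N:car4-GO,E:wait,S:empty,W:wait | queues: N=0 E=5 S=0 W=0
Step 2 [NS]: N:empty,E:wait,S:empty,W:wait | queues: N=0 E=5 S=0 W=0
Step 3 [NS]: N:empty,E:wait,S:empty,W:wait | queues: N=0 E=5 S=0 W=0
Step 4 [NS]: N:empty,E:wait,S:empty,W:wait | queues: N=0 E=5 S=0 W=0
Step 5 [EW]: N:wait,E:car1-GO,S:wait,W:empty | queues: N=0 E=4 S=0 W=0
Step 6 [EW]: N:wait,E:car2-GO,S:wait,W:empty | queues: N=0 E=3 S=0 W=0
Step 7 [EW]: N:wait,E:car3-GO,S:wait,W:empty | queues: N=0 E=2 S=0 W=0

N: empty
E: 5 6
S: empty
W: empty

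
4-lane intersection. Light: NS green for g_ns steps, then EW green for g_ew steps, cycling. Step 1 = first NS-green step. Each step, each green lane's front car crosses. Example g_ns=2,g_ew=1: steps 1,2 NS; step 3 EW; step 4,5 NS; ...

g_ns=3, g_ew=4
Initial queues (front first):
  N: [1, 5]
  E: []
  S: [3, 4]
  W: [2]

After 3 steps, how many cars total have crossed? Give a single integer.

Step 1 [NS]: N:car1-GO,E:wait,S:car3-GO,W:wait | queues: N=1 E=0 S=1 W=1
Step 2 [NS]: N:car5-GO,E:wait,S:car4-GO,W:wait | queues: N=0 E=0 S=0 W=1
Step 3 [NS]: N:empty,E:wait,S:empty,W:wait | queues: N=0 E=0 S=0 W=1
Cars crossed by step 3: 4

Answer: 4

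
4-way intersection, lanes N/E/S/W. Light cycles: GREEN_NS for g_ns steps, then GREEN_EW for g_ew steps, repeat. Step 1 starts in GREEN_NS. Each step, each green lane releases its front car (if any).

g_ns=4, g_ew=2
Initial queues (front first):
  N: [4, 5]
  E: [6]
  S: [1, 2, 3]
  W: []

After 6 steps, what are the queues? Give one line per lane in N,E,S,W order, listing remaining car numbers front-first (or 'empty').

Step 1 [NS]: N:car4-GO,E:wait,S:car1-GO,W:wait | queues: N=1 E=1 S=2 W=0
Step 2 [NS]: N:car5-GO,E:wait,S:car2-GO,W:wait | queues: N=0 E=1 S=1 W=0
Step 3 [NS]: N:empty,E:wait,S:car3-GO,W:wait | queues: N=0 E=1 S=0 W=0
Step 4 [NS]: N:empty,E:wait,S:empty,W:wait | queues: N=0 E=1 S=0 W=0
Step 5 [EW]: N:wait,E:car6-GO,S:wait,W:empty | queues: N=0 E=0 S=0 W=0

N: empty
E: empty
S: empty
W: empty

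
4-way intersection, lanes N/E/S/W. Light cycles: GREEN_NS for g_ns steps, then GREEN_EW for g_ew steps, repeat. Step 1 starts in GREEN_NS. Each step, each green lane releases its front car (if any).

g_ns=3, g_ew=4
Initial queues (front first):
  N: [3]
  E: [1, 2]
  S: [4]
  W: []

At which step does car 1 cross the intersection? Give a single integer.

Step 1 [NS]: N:car3-GO,E:wait,S:car4-GO,W:wait | queues: N=0 E=2 S=0 W=0
Step 2 [NS]: N:empty,E:wait,S:empty,W:wait | queues: N=0 E=2 S=0 W=0
Step 3 [NS]: N:empty,E:wait,S:empty,W:wait | queues: N=0 E=2 S=0 W=0
Step 4 [EW]: N:wait,E:car1-GO,S:wait,W:empty | queues: N=0 E=1 S=0 W=0
Step 5 [EW]: N:wait,E:car2-GO,S:wait,W:empty | queues: N=0 E=0 S=0 W=0
Car 1 crosses at step 4

4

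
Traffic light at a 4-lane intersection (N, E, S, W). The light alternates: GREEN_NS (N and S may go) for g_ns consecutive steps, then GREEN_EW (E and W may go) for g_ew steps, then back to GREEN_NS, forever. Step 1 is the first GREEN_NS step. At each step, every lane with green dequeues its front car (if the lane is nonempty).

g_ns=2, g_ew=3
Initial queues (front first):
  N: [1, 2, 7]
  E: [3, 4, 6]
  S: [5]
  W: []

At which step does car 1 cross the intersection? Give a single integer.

Step 1 [NS]: N:car1-GO,E:wait,S:car5-GO,W:wait | queues: N=2 E=3 S=0 W=0
Step 2 [NS]: N:car2-GO,E:wait,S:empty,W:wait | queues: N=1 E=3 S=0 W=0
Step 3 [EW]: N:wait,E:car3-GO,S:wait,W:empty | queues: N=1 E=2 S=0 W=0
Step 4 [EW]: N:wait,E:car4-GO,S:wait,W:empty | queues: N=1 E=1 S=0 W=0
Step 5 [EW]: N:wait,E:car6-GO,S:wait,W:empty | queues: N=1 E=0 S=0 W=0
Step 6 [NS]: N:car7-GO,E:wait,S:empty,W:wait | queues: N=0 E=0 S=0 W=0
Car 1 crosses at step 1

1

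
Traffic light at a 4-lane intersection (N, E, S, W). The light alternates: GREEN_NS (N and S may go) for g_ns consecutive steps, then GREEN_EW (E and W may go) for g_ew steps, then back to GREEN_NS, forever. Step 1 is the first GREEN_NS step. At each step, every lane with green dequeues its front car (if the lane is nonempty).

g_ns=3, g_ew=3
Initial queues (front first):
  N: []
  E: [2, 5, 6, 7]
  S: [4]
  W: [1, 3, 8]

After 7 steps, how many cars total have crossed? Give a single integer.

Answer: 7

Derivation:
Step 1 [NS]: N:empty,E:wait,S:car4-GO,W:wait | queues: N=0 E=4 S=0 W=3
Step 2 [NS]: N:empty,E:wait,S:empty,W:wait | queues: N=0 E=4 S=0 W=3
Step 3 [NS]: N:empty,E:wait,S:empty,W:wait | queues: N=0 E=4 S=0 W=3
Step 4 [EW]: N:wait,E:car2-GO,S:wait,W:car1-GO | queues: N=0 E=3 S=0 W=2
Step 5 [EW]: N:wait,E:car5-GO,S:wait,W:car3-GO | queues: N=0 E=2 S=0 W=1
Step 6 [EW]: N:wait,E:car6-GO,S:wait,W:car8-GO | queues: N=0 E=1 S=0 W=0
Step 7 [NS]: N:empty,E:wait,S:empty,W:wait | queues: N=0 E=1 S=0 W=0
Cars crossed by step 7: 7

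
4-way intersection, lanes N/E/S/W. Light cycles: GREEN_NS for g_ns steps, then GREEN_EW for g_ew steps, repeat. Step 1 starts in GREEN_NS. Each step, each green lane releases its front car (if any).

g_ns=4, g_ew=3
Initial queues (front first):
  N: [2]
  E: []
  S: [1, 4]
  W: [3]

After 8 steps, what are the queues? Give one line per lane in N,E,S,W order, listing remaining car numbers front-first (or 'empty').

Step 1 [NS]: N:car2-GO,E:wait,S:car1-GO,W:wait | queues: N=0 E=0 S=1 W=1
Step 2 [NS]: N:empty,E:wait,S:car4-GO,W:wait | queues: N=0 E=0 S=0 W=1
Step 3 [NS]: N:empty,E:wait,S:empty,W:wait | queues: N=0 E=0 S=0 W=1
Step 4 [NS]: N:empty,E:wait,S:empty,W:wait | queues: N=0 E=0 S=0 W=1
Step 5 [EW]: N:wait,E:empty,S:wait,W:car3-GO | queues: N=0 E=0 S=0 W=0

N: empty
E: empty
S: empty
W: empty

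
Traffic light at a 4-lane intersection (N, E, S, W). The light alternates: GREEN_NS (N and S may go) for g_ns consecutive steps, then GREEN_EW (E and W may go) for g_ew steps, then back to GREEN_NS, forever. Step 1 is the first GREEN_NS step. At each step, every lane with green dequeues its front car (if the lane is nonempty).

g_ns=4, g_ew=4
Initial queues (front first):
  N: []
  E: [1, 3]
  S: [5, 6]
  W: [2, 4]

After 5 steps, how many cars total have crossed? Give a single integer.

Step 1 [NS]: N:empty,E:wait,S:car5-GO,W:wait | queues: N=0 E=2 S=1 W=2
Step 2 [NS]: N:empty,E:wait,S:car6-GO,W:wait | queues: N=0 E=2 S=0 W=2
Step 3 [NS]: N:empty,E:wait,S:empty,W:wait | queues: N=0 E=2 S=0 W=2
Step 4 [NS]: N:empty,E:wait,S:empty,W:wait | queues: N=0 E=2 S=0 W=2
Step 5 [EW]: N:wait,E:car1-GO,S:wait,W:car2-GO | queues: N=0 E=1 S=0 W=1
Cars crossed by step 5: 4

Answer: 4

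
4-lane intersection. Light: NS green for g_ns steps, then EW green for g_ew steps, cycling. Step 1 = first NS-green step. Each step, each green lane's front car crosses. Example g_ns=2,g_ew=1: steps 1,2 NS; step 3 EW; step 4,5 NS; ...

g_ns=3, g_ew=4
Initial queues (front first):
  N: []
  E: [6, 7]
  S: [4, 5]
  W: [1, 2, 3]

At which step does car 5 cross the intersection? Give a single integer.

Step 1 [NS]: N:empty,E:wait,S:car4-GO,W:wait | queues: N=0 E=2 S=1 W=3
Step 2 [NS]: N:empty,E:wait,S:car5-GO,W:wait | queues: N=0 E=2 S=0 W=3
Step 3 [NS]: N:empty,E:wait,S:empty,W:wait | queues: N=0 E=2 S=0 W=3
Step 4 [EW]: N:wait,E:car6-GO,S:wait,W:car1-GO | queues: N=0 E=1 S=0 W=2
Step 5 [EW]: N:wait,E:car7-GO,S:wait,W:car2-GO | queues: N=0 E=0 S=0 W=1
Step 6 [EW]: N:wait,E:empty,S:wait,W:car3-GO | queues: N=0 E=0 S=0 W=0
Car 5 crosses at step 2

2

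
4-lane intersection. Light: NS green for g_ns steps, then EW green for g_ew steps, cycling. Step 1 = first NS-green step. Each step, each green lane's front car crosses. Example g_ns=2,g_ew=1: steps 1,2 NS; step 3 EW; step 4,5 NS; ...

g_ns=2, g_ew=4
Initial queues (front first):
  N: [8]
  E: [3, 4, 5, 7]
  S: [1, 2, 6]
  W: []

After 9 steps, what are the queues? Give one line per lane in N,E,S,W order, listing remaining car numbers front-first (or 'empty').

Step 1 [NS]: N:car8-GO,E:wait,S:car1-GO,W:wait | queues: N=0 E=4 S=2 W=0
Step 2 [NS]: N:empty,E:wait,S:car2-GO,W:wait | queues: N=0 E=4 S=1 W=0
Step 3 [EW]: N:wait,E:car3-GO,S:wait,W:empty | queues: N=0 E=3 S=1 W=0
Step 4 [EW]: N:wait,E:car4-GO,S:wait,W:empty | queues: N=0 E=2 S=1 W=0
Step 5 [EW]: N:wait,E:car5-GO,S:wait,W:empty | queues: N=0 E=1 S=1 W=0
Step 6 [EW]: N:wait,E:car7-GO,S:wait,W:empty | queues: N=0 E=0 S=1 W=0
Step 7 [NS]: N:empty,E:wait,S:car6-GO,W:wait | queues: N=0 E=0 S=0 W=0

N: empty
E: empty
S: empty
W: empty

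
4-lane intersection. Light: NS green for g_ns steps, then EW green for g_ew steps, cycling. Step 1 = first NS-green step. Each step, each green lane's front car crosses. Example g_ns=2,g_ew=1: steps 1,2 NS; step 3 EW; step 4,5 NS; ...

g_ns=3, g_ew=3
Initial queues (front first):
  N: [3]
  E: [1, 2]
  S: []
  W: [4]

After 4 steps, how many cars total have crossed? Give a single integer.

Step 1 [NS]: N:car3-GO,E:wait,S:empty,W:wait | queues: N=0 E=2 S=0 W=1
Step 2 [NS]: N:empty,E:wait,S:empty,W:wait | queues: N=0 E=2 S=0 W=1
Step 3 [NS]: N:empty,E:wait,S:empty,W:wait | queues: N=0 E=2 S=0 W=1
Step 4 [EW]: N:wait,E:car1-GO,S:wait,W:car4-GO | queues: N=0 E=1 S=0 W=0
Cars crossed by step 4: 3

Answer: 3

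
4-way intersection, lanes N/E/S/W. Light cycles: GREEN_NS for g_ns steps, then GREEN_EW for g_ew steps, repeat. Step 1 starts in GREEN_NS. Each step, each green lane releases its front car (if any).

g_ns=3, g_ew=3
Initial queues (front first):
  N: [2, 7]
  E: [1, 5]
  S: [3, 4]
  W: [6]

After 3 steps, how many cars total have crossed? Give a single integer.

Step 1 [NS]: N:car2-GO,E:wait,S:car3-GO,W:wait | queues: N=1 E=2 S=1 W=1
Step 2 [NS]: N:car7-GO,E:wait,S:car4-GO,W:wait | queues: N=0 E=2 S=0 W=1
Step 3 [NS]: N:empty,E:wait,S:empty,W:wait | queues: N=0 E=2 S=0 W=1
Cars crossed by step 3: 4

Answer: 4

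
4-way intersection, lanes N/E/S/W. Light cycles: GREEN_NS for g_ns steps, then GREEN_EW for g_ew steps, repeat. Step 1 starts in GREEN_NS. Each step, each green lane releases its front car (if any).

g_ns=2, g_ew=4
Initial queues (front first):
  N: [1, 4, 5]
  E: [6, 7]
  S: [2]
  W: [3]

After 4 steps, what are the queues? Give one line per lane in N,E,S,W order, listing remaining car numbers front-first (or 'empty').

Step 1 [NS]: N:car1-GO,E:wait,S:car2-GO,W:wait | queues: N=2 E=2 S=0 W=1
Step 2 [NS]: N:car4-GO,E:wait,S:empty,W:wait | queues: N=1 E=2 S=0 W=1
Step 3 [EW]: N:wait,E:car6-GO,S:wait,W:car3-GO | queues: N=1 E=1 S=0 W=0
Step 4 [EW]: N:wait,E:car7-GO,S:wait,W:empty | queues: N=1 E=0 S=0 W=0

N: 5
E: empty
S: empty
W: empty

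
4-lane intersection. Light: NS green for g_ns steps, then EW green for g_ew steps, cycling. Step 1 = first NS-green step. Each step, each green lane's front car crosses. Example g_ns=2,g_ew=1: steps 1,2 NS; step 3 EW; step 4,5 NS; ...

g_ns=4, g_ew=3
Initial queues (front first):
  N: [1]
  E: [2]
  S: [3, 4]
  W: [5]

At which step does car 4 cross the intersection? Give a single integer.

Step 1 [NS]: N:car1-GO,E:wait,S:car3-GO,W:wait | queues: N=0 E=1 S=1 W=1
Step 2 [NS]: N:empty,E:wait,S:car4-GO,W:wait | queues: N=0 E=1 S=0 W=1
Step 3 [NS]: N:empty,E:wait,S:empty,W:wait | queues: N=0 E=1 S=0 W=1
Step 4 [NS]: N:empty,E:wait,S:empty,W:wait | queues: N=0 E=1 S=0 W=1
Step 5 [EW]: N:wait,E:car2-GO,S:wait,W:car5-GO | queues: N=0 E=0 S=0 W=0
Car 4 crosses at step 2

2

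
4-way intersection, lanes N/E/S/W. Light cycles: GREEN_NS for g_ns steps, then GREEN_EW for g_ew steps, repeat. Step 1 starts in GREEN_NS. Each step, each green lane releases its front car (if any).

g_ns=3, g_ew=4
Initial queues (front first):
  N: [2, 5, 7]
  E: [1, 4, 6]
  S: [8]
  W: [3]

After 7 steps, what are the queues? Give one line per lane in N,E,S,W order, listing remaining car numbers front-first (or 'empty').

Step 1 [NS]: N:car2-GO,E:wait,S:car8-GO,W:wait | queues: N=2 E=3 S=0 W=1
Step 2 [NS]: N:car5-GO,E:wait,S:empty,W:wait | queues: N=1 E=3 S=0 W=1
Step 3 [NS]: N:car7-GO,E:wait,S:empty,W:wait | queues: N=0 E=3 S=0 W=1
Step 4 [EW]: N:wait,E:car1-GO,S:wait,W:car3-GO | queues: N=0 E=2 S=0 W=0
Step 5 [EW]: N:wait,E:car4-GO,S:wait,W:empty | queues: N=0 E=1 S=0 W=0
Step 6 [EW]: N:wait,E:car6-GO,S:wait,W:empty | queues: N=0 E=0 S=0 W=0

N: empty
E: empty
S: empty
W: empty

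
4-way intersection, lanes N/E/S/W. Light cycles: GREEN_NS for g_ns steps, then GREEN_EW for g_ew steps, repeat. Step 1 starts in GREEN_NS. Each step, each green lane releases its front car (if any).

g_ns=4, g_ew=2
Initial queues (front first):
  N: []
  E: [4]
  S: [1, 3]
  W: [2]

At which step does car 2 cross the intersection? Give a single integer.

Step 1 [NS]: N:empty,E:wait,S:car1-GO,W:wait | queues: N=0 E=1 S=1 W=1
Step 2 [NS]: N:empty,E:wait,S:car3-GO,W:wait | queues: N=0 E=1 S=0 W=1
Step 3 [NS]: N:empty,E:wait,S:empty,W:wait | queues: N=0 E=1 S=0 W=1
Step 4 [NS]: N:empty,E:wait,S:empty,W:wait | queues: N=0 E=1 S=0 W=1
Step 5 [EW]: N:wait,E:car4-GO,S:wait,W:car2-GO | queues: N=0 E=0 S=0 W=0
Car 2 crosses at step 5

5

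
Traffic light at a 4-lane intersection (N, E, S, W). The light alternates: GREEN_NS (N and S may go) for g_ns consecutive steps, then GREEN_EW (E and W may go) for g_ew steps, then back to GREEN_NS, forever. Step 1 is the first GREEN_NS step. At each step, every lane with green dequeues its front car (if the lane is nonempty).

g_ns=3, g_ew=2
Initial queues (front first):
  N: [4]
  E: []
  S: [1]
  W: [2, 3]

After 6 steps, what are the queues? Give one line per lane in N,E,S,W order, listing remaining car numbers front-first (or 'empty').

Step 1 [NS]: N:car4-GO,E:wait,S:car1-GO,W:wait | queues: N=0 E=0 S=0 W=2
Step 2 [NS]: N:empty,E:wait,S:empty,W:wait | queues: N=0 E=0 S=0 W=2
Step 3 [NS]: N:empty,E:wait,S:empty,W:wait | queues: N=0 E=0 S=0 W=2
Step 4 [EW]: N:wait,E:empty,S:wait,W:car2-GO | queues: N=0 E=0 S=0 W=1
Step 5 [EW]: N:wait,E:empty,S:wait,W:car3-GO | queues: N=0 E=0 S=0 W=0

N: empty
E: empty
S: empty
W: empty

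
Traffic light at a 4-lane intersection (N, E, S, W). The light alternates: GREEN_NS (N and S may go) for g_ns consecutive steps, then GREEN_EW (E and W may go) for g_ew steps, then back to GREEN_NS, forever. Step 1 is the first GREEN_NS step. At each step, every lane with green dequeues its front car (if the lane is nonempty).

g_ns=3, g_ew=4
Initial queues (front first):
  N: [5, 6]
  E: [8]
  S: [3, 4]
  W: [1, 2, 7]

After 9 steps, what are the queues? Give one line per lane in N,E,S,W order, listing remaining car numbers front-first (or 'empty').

Step 1 [NS]: N:car5-GO,E:wait,S:car3-GO,W:wait | queues: N=1 E=1 S=1 W=3
Step 2 [NS]: N:car6-GO,E:wait,S:car4-GO,W:wait | queues: N=0 E=1 S=0 W=3
Step 3 [NS]: N:empty,E:wait,S:empty,W:wait | queues: N=0 E=1 S=0 W=3
Step 4 [EW]: N:wait,E:car8-GO,S:wait,W:car1-GO | queues: N=0 E=0 S=0 W=2
Step 5 [EW]: N:wait,E:empty,S:wait,W:car2-GO | queues: N=0 E=0 S=0 W=1
Step 6 [EW]: N:wait,E:empty,S:wait,W:car7-GO | queues: N=0 E=0 S=0 W=0

N: empty
E: empty
S: empty
W: empty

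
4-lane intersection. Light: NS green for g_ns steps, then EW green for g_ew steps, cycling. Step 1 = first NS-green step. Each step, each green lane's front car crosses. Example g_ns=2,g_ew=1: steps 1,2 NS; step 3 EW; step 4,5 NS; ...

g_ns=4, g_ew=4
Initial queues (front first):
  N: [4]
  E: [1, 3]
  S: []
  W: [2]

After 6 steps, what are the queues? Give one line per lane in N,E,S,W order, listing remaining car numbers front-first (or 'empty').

Step 1 [NS]: N:car4-GO,E:wait,S:empty,W:wait | queues: N=0 E=2 S=0 W=1
Step 2 [NS]: N:empty,E:wait,S:empty,W:wait | queues: N=0 E=2 S=0 W=1
Step 3 [NS]: N:empty,E:wait,S:empty,W:wait | queues: N=0 E=2 S=0 W=1
Step 4 [NS]: N:empty,E:wait,S:empty,W:wait | queues: N=0 E=2 S=0 W=1
Step 5 [EW]: N:wait,E:car1-GO,S:wait,W:car2-GO | queues: N=0 E=1 S=0 W=0
Step 6 [EW]: N:wait,E:car3-GO,S:wait,W:empty | queues: N=0 E=0 S=0 W=0

N: empty
E: empty
S: empty
W: empty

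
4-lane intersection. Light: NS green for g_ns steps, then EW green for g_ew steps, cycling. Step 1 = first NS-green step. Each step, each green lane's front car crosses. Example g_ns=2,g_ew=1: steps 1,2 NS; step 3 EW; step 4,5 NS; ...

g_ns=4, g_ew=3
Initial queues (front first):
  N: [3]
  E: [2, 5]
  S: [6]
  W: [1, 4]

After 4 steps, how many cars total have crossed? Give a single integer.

Answer: 2

Derivation:
Step 1 [NS]: N:car3-GO,E:wait,S:car6-GO,W:wait | queues: N=0 E=2 S=0 W=2
Step 2 [NS]: N:empty,E:wait,S:empty,W:wait | queues: N=0 E=2 S=0 W=2
Step 3 [NS]: N:empty,E:wait,S:empty,W:wait | queues: N=0 E=2 S=0 W=2
Step 4 [NS]: N:empty,E:wait,S:empty,W:wait | queues: N=0 E=2 S=0 W=2
Cars crossed by step 4: 2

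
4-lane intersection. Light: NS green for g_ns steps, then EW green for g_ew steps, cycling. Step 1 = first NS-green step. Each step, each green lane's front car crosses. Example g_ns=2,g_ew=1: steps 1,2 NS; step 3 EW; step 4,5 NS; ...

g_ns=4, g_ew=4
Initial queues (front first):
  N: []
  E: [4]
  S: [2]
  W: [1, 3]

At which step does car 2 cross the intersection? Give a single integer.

Step 1 [NS]: N:empty,E:wait,S:car2-GO,W:wait | queues: N=0 E=1 S=0 W=2
Step 2 [NS]: N:empty,E:wait,S:empty,W:wait | queues: N=0 E=1 S=0 W=2
Step 3 [NS]: N:empty,E:wait,S:empty,W:wait | queues: N=0 E=1 S=0 W=2
Step 4 [NS]: N:empty,E:wait,S:empty,W:wait | queues: N=0 E=1 S=0 W=2
Step 5 [EW]: N:wait,E:car4-GO,S:wait,W:car1-GO | queues: N=0 E=0 S=0 W=1
Step 6 [EW]: N:wait,E:empty,S:wait,W:car3-GO | queues: N=0 E=0 S=0 W=0
Car 2 crosses at step 1

1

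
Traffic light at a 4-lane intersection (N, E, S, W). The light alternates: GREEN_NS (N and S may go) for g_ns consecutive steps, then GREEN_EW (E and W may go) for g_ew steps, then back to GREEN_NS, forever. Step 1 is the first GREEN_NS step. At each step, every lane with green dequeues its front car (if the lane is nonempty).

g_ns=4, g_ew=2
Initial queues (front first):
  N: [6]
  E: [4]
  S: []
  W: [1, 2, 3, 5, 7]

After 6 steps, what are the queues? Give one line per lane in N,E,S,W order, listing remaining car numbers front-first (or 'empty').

Step 1 [NS]: N:car6-GO,E:wait,S:empty,W:wait | queues: N=0 E=1 S=0 W=5
Step 2 [NS]: N:empty,E:wait,S:empty,W:wait | queues: N=0 E=1 S=0 W=5
Step 3 [NS]: N:empty,E:wait,S:empty,W:wait | queues: N=0 E=1 S=0 W=5
Step 4 [NS]: N:empty,E:wait,S:empty,W:wait | queues: N=0 E=1 S=0 W=5
Step 5 [EW]: N:wait,E:car4-GO,S:wait,W:car1-GO | queues: N=0 E=0 S=0 W=4
Step 6 [EW]: N:wait,E:empty,S:wait,W:car2-GO | queues: N=0 E=0 S=0 W=3

N: empty
E: empty
S: empty
W: 3 5 7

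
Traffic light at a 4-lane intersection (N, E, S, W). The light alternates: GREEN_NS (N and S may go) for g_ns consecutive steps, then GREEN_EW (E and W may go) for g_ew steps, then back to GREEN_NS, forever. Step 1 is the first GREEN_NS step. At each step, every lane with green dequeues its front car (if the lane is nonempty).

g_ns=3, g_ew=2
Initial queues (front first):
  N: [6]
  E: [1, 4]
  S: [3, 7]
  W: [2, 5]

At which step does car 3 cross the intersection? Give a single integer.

Step 1 [NS]: N:car6-GO,E:wait,S:car3-GO,W:wait | queues: N=0 E=2 S=1 W=2
Step 2 [NS]: N:empty,E:wait,S:car7-GO,W:wait | queues: N=0 E=2 S=0 W=2
Step 3 [NS]: N:empty,E:wait,S:empty,W:wait | queues: N=0 E=2 S=0 W=2
Step 4 [EW]: N:wait,E:car1-GO,S:wait,W:car2-GO | queues: N=0 E=1 S=0 W=1
Step 5 [EW]: N:wait,E:car4-GO,S:wait,W:car5-GO | queues: N=0 E=0 S=0 W=0
Car 3 crosses at step 1

1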